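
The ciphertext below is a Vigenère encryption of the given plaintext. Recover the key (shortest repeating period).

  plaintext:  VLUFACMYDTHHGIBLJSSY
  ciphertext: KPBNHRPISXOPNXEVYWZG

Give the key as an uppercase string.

PEHIHPDK

  i= 0: K-V = 15 → P
  i= 1: P-L =  4 → E
  i= 2: B-U =  7 → H
  i= 3: N-F =  8 → I
  i= 4: H-A =  7 → H
  i= 5: R-C = 15 → P
  i= 6: P-M =  3 → D
  i= 7: I-Y = 10 → K
  i= 8: S-D = 15 → P
  i= 9: X-T =  4 → E
  i=10: O-H =  7 → H
  i=11: P-H =  8 → I
  i=12: N-G =  7 → H
  i=13: X-I = 15 → P
  i=14: E-B =  3 → D
  i=15: V-L = 10 → K
  i=16: Y-J = 15 → P
  i=17: W-S =  4 → E
  i=18: Z-S =  7 → H
  i=19: G-Y =  8 → I
  shifts repeat with period 8: PEHIHPDK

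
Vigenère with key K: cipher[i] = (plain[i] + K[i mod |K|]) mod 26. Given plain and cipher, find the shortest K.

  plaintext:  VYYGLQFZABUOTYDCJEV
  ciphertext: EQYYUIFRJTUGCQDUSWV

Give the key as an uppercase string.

JSAS

  i= 0: E-V =  9 → J
  i= 1: Q-Y = 18 → S
  i= 2: Y-Y =  0 → A
  i= 3: Y-G = 18 → S
  i= 4: U-L =  9 → J
  i= 5: I-Q = 18 → S
  i= 6: F-F =  0 → A
  i= 7: R-Z = 18 → S
  i= 8: J-A =  9 → J
  i= 9: T-B = 18 → S
  i=10: U-U =  0 → A
  i=11: G-O = 18 → S
  i=12: C-T =  9 → J
  i=13: Q-Y = 18 → S
  i=14: D-D =  0 → A
  i=15: U-C = 18 → S
  i=16: S-J =  9 → J
  i=17: W-E = 18 → S
  i=18: V-V =  0 → A
  shifts repeat with period 4: JSAS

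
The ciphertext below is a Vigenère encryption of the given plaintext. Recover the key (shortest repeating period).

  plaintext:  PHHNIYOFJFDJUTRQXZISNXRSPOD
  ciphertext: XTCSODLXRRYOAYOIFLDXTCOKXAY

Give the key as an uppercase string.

IMVFGFXS

  i= 0: X-P =  8 → I
  i= 1: T-H = 12 → M
  i= 2: C-H = 21 → V
  i= 3: S-N =  5 → F
  i= 4: O-I =  6 → G
  i= 5: D-Y =  5 → F
  i= 6: L-O = 23 → X
  i= 7: X-F = 18 → S
  i= 8: R-J =  8 → I
  i= 9: R-F = 12 → M
  i=10: Y-D = 21 → V
  i=11: O-J =  5 → F
  i=12: A-U =  6 → G
  i=13: Y-T =  5 → F
  i=14: O-R = 23 → X
  i=15: I-Q = 18 → S
  i=16: F-X =  8 → I
  i=17: L-Z = 12 → M
  i=18: D-I = 21 → V
  i=19: X-S =  5 → F
  i=20: T-N =  6 → G
  i=21: C-X =  5 → F
  i=22: O-R = 23 → X
  i=23: K-S = 18 → S
  i=24: X-P =  8 → I
  i=25: A-O = 12 → M
  i=26: Y-D = 21 → V
  shifts repeat with period 8: IMVFGFXS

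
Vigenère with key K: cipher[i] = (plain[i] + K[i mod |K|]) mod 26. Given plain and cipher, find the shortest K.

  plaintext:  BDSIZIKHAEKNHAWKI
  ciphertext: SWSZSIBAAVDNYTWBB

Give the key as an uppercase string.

RTA

  i= 0: S-B = 17 → R
  i= 1: W-D = 19 → T
  i= 2: S-S =  0 → A
  i= 3: Z-I = 17 → R
  i= 4: S-Z = 19 → T
  i= 5: I-I =  0 → A
  i= 6: B-K = 17 → R
  i= 7: A-H = 19 → T
  i= 8: A-A =  0 → A
  i= 9: V-E = 17 → R
  i=10: D-K = 19 → T
  i=11: N-N =  0 → A
  i=12: Y-H = 17 → R
  i=13: T-A = 19 → T
  i=14: W-W =  0 → A
  i=15: B-K = 17 → R
  i=16: B-I = 19 → T
  shifts repeat with period 3: RTA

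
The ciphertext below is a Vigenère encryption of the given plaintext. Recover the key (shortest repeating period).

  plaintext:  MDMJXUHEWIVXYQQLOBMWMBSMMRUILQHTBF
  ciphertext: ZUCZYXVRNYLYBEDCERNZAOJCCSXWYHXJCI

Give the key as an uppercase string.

  i= 0: Z-M = 13 → N
  i= 1: U-D = 17 → R
  i= 2: C-M = 16 → Q
  i= 3: Z-J = 16 → Q
  i= 4: Y-X =  1 → B
  i= 5: X-U =  3 → D
  i= 6: V-H = 14 → O
  i= 7: R-E = 13 → N
  i= 8: N-W = 17 → R
  i= 9: Y-I = 16 → Q
  i=10: L-V = 16 → Q
  i=11: Y-X =  1 → B
  i=12: B-Y =  3 → D
  i=13: E-Q = 14 → O
  i=14: D-Q = 13 → N
  i=15: C-L = 17 → R
  i=16: E-O = 16 → Q
  i=17: R-B = 16 → Q
  i=18: N-M =  1 → B
  i=19: Z-W =  3 → D
  i=20: A-M = 14 → O
  i=21: O-B = 13 → N
  i=22: J-S = 17 → R
  i=23: C-M = 16 → Q
  i=24: C-M = 16 → Q
  i=25: S-R =  1 → B
  i=26: X-U =  3 → D
  i=27: W-I = 14 → O
  i=28: Y-L = 13 → N
  i=29: H-Q = 17 → R
  i=30: X-H = 16 → Q
  i=31: J-T = 16 → Q
  i=32: C-B =  1 → B
  i=33: I-F =  3 → D
  shifts repeat with period 7: NRQQBDO

NRQQBDO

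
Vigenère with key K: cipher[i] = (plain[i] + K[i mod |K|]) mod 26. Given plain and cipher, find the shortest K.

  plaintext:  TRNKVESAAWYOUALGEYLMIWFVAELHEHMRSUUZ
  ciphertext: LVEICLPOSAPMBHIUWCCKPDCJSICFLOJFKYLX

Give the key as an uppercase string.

  i= 0: L-T = 18 → S
  i= 1: V-R =  4 → E
  i= 2: E-N = 17 → R
  i= 3: I-K = 24 → Y
  i= 4: C-V =  7 → H
  i= 5: L-E =  7 → H
  i= 6: P-S = 23 → X
  i= 7: O-A = 14 → O
  i= 8: S-A = 18 → S
  i= 9: A-W =  4 → E
  i=10: P-Y = 17 → R
  i=11: M-O = 24 → Y
  i=12: B-U =  7 → H
  i=13: H-A =  7 → H
  i=14: I-L = 23 → X
  i=15: U-G = 14 → O
  i=16: W-E = 18 → S
  i=17: C-Y =  4 → E
  i=18: C-L = 17 → R
  i=19: K-M = 24 → Y
  i=20: P-I =  7 → H
  i=21: D-W =  7 → H
  i=22: C-F = 23 → X
  i=23: J-V = 14 → O
  i=24: S-A = 18 → S
  i=25: I-E =  4 → E
  i=26: C-L = 17 → R
  i=27: F-H = 24 → Y
  i=28: L-E =  7 → H
  i=29: O-H =  7 → H
  i=30: J-M = 23 → X
  i=31: F-R = 14 → O
  i=32: K-S = 18 → S
  i=33: Y-U =  4 → E
  i=34: L-U = 17 → R
  i=35: X-Z = 24 → Y
  shifts repeat with period 8: SERYHHXO

SERYHHXO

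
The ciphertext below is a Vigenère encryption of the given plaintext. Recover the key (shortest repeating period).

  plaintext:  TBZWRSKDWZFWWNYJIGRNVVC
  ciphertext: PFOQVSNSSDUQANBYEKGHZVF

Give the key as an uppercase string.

  i= 0: P-T = 22 → W
  i= 1: F-B =  4 → E
  i= 2: O-Z = 15 → P
  i= 3: Q-W = 20 → U
  i= 4: V-R =  4 → E
  i= 5: S-S =  0 → A
  i= 6: N-K =  3 → D
  i= 7: S-D = 15 → P
  i= 8: S-W = 22 → W
  i= 9: D-Z =  4 → E
  i=10: U-F = 15 → P
  i=11: Q-W = 20 → U
  i=12: A-W =  4 → E
  i=13: N-N =  0 → A
  i=14: B-Y =  3 → D
  i=15: Y-J = 15 → P
  i=16: E-I = 22 → W
  i=17: K-G =  4 → E
  i=18: G-R = 15 → P
  i=19: H-N = 20 → U
  i=20: Z-V =  4 → E
  i=21: V-V =  0 → A
  i=22: F-C =  3 → D
  shifts repeat with period 8: WEPUEADP

WEPUEADP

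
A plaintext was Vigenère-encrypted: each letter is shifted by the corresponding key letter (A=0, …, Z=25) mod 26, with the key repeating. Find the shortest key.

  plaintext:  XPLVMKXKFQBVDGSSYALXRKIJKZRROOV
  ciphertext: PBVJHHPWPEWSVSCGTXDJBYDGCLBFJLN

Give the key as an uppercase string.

  i= 0: P-X = 18 → S
  i= 1: B-P = 12 → M
  i= 2: V-L = 10 → K
  i= 3: J-V = 14 → O
  i= 4: H-M = 21 → V
  i= 5: H-K = 23 → X
  i= 6: P-X = 18 → S
  i= 7: W-K = 12 → M
  i= 8: P-F = 10 → K
  i= 9: E-Q = 14 → O
  i=10: W-B = 21 → V
  i=11: S-V = 23 → X
  i=12: V-D = 18 → S
  i=13: S-G = 12 → M
  i=14: C-S = 10 → K
  i=15: G-S = 14 → O
  i=16: T-Y = 21 → V
  i=17: X-A = 23 → X
  i=18: D-L = 18 → S
  i=19: J-X = 12 → M
  i=20: B-R = 10 → K
  i=21: Y-K = 14 → O
  i=22: D-I = 21 → V
  i=23: G-J = 23 → X
  i=24: C-K = 18 → S
  i=25: L-Z = 12 → M
  i=26: B-R = 10 → K
  i=27: F-R = 14 → O
  i=28: J-O = 21 → V
  i=29: L-O = 23 → X
  i=30: N-V = 18 → S
  shifts repeat with period 6: SMKOVX

SMKOVX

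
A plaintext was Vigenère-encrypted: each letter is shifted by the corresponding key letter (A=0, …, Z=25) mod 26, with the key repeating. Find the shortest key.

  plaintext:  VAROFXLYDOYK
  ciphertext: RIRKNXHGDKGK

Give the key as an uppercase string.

  i= 0: R-V = 22 → W
  i= 1: I-A =  8 → I
  i= 2: R-R =  0 → A
  i= 3: K-O = 22 → W
  i= 4: N-F =  8 → I
  i= 5: X-X =  0 → A
  i= 6: H-L = 22 → W
  i= 7: G-Y =  8 → I
  i= 8: D-D =  0 → A
  i= 9: K-O = 22 → W
  i=10: G-Y =  8 → I
  i=11: K-K =  0 → A
  shifts repeat with period 3: WIA

WIA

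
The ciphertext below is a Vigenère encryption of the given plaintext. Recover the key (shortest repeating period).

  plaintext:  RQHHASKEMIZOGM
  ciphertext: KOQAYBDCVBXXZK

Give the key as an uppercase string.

TYJ

  i= 0: K-R = 19 → T
  i= 1: O-Q = 24 → Y
  i= 2: Q-H =  9 → J
  i= 3: A-H = 19 → T
  i= 4: Y-A = 24 → Y
  i= 5: B-S =  9 → J
  i= 6: D-K = 19 → T
  i= 7: C-E = 24 → Y
  i= 8: V-M =  9 → J
  i= 9: B-I = 19 → T
  i=10: X-Z = 24 → Y
  i=11: X-O =  9 → J
  i=12: Z-G = 19 → T
  i=13: K-M = 24 → Y
  shifts repeat with period 3: TYJ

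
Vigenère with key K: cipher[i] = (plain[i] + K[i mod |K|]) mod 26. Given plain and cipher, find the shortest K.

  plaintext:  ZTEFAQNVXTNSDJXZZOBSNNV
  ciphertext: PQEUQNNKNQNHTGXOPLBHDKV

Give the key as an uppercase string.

  i= 0: P-Z = 16 → Q
  i= 1: Q-T = 23 → X
  i= 2: E-E =  0 → A
  i= 3: U-F = 15 → P
  i= 4: Q-A = 16 → Q
  i= 5: N-Q = 23 → X
  i= 6: N-N =  0 → A
  i= 7: K-V = 15 → P
  i= 8: N-X = 16 → Q
  i= 9: Q-T = 23 → X
  i=10: N-N =  0 → A
  i=11: H-S = 15 → P
  i=12: T-D = 16 → Q
  i=13: G-J = 23 → X
  i=14: X-X =  0 → A
  i=15: O-Z = 15 → P
  i=16: P-Z = 16 → Q
  i=17: L-O = 23 → X
  i=18: B-B =  0 → A
  i=19: H-S = 15 → P
  i=20: D-N = 16 → Q
  i=21: K-N = 23 → X
  i=22: V-V =  0 → A
  shifts repeat with period 4: QXAP

QXAP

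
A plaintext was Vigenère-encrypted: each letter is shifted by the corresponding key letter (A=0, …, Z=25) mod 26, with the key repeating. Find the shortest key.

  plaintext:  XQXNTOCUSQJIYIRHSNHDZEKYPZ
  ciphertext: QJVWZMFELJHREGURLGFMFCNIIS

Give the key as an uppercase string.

  i= 0: Q-X = 19 → T
  i= 1: J-Q = 19 → T
  i= 2: V-X = 24 → Y
  i= 3: W-N =  9 → J
  i= 4: Z-T =  6 → G
  i= 5: M-O = 24 → Y
  i= 6: F-C =  3 → D
  i= 7: E-U = 10 → K
  i= 8: L-S = 19 → T
  i= 9: J-Q = 19 → T
  i=10: H-J = 24 → Y
  i=11: R-I =  9 → J
  i=12: E-Y =  6 → G
  i=13: G-I = 24 → Y
  i=14: U-R =  3 → D
  i=15: R-H = 10 → K
  i=16: L-S = 19 → T
  i=17: G-N = 19 → T
  i=18: F-H = 24 → Y
  i=19: M-D =  9 → J
  i=20: F-Z =  6 → G
  i=21: C-E = 24 → Y
  i=22: N-K =  3 → D
  i=23: I-Y = 10 → K
  i=24: I-P = 19 → T
  i=25: S-Z = 19 → T
  shifts repeat with period 8: TTYJGYDK

TTYJGYDK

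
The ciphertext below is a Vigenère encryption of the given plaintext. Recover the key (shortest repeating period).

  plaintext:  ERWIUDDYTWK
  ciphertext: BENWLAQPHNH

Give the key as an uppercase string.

XNROR

  i= 0: B-E = 23 → X
  i= 1: E-R = 13 → N
  i= 2: N-W = 17 → R
  i= 3: W-I = 14 → O
  i= 4: L-U = 17 → R
  i= 5: A-D = 23 → X
  i= 6: Q-D = 13 → N
  i= 7: P-Y = 17 → R
  i= 8: H-T = 14 → O
  i= 9: N-W = 17 → R
  i=10: H-K = 23 → X
  shifts repeat with period 5: XNROR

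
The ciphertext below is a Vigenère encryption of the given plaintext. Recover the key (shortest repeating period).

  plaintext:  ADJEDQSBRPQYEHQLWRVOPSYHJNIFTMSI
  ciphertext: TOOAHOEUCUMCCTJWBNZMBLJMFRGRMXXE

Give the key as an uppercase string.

  i= 0: T-A = 19 → T
  i= 1: O-D = 11 → L
  i= 2: O-J =  5 → F
  i= 3: A-E = 22 → W
  i= 4: H-D =  4 → E
  i= 5: O-Q = 24 → Y
  i= 6: E-S = 12 → M
  i= 7: U-B = 19 → T
  i= 8: C-R = 11 → L
  i= 9: U-P =  5 → F
  i=10: M-Q = 22 → W
  i=11: C-Y =  4 → E
  i=12: C-E = 24 → Y
  i=13: T-H = 12 → M
  i=14: J-Q = 19 → T
  i=15: W-L = 11 → L
  i=16: B-W =  5 → F
  i=17: N-R = 22 → W
  i=18: Z-V =  4 → E
  i=19: M-O = 24 → Y
  i=20: B-P = 12 → M
  i=21: L-S = 19 → T
  i=22: J-Y = 11 → L
  i=23: M-H =  5 → F
  i=24: F-J = 22 → W
  i=25: R-N =  4 → E
  i=26: G-I = 24 → Y
  i=27: R-F = 12 → M
  i=28: M-T = 19 → T
  i=29: X-M = 11 → L
  i=30: X-S =  5 → F
  i=31: E-I = 22 → W
  shifts repeat with period 7: TLFWEYM

TLFWEYM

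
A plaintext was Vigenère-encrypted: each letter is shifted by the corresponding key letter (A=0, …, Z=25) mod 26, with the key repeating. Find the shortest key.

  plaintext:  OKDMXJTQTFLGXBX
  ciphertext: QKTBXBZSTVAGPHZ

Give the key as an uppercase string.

CAQPASG

  i= 0: Q-O =  2 → C
  i= 1: K-K =  0 → A
  i= 2: T-D = 16 → Q
  i= 3: B-M = 15 → P
  i= 4: X-X =  0 → A
  i= 5: B-J = 18 → S
  i= 6: Z-T =  6 → G
  i= 7: S-Q =  2 → C
  i= 8: T-T =  0 → A
  i= 9: V-F = 16 → Q
  i=10: A-L = 15 → P
  i=11: G-G =  0 → A
  i=12: P-X = 18 → S
  i=13: H-B =  6 → G
  i=14: Z-X =  2 → C
  shifts repeat with period 7: CAQPASG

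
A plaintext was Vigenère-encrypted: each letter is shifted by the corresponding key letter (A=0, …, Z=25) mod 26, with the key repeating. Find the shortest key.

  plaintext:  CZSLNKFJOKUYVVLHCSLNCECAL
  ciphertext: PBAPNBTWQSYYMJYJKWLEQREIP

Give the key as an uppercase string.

NCIEARO

  i= 0: P-C = 13 → N
  i= 1: B-Z =  2 → C
  i= 2: A-S =  8 → I
  i= 3: P-L =  4 → E
  i= 4: N-N =  0 → A
  i= 5: B-K = 17 → R
  i= 6: T-F = 14 → O
  i= 7: W-J = 13 → N
  i= 8: Q-O =  2 → C
  i= 9: S-K =  8 → I
  i=10: Y-U =  4 → E
  i=11: Y-Y =  0 → A
  i=12: M-V = 17 → R
  i=13: J-V = 14 → O
  i=14: Y-L = 13 → N
  i=15: J-H =  2 → C
  i=16: K-C =  8 → I
  i=17: W-S =  4 → E
  i=18: L-L =  0 → A
  i=19: E-N = 17 → R
  i=20: Q-C = 14 → O
  i=21: R-E = 13 → N
  i=22: E-C =  2 → C
  i=23: I-A =  8 → I
  i=24: P-L =  4 → E
  shifts repeat with period 7: NCIEARO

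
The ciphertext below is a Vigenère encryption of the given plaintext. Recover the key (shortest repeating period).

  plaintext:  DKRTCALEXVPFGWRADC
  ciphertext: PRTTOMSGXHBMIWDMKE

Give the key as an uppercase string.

  i= 0: P-D = 12 → M
  i= 1: R-K =  7 → H
  i= 2: T-R =  2 → C
  i= 3: T-T =  0 → A
  i= 4: O-C = 12 → M
  i= 5: M-A = 12 → M
  i= 6: S-L =  7 → H
  i= 7: G-E =  2 → C
  i= 8: X-X =  0 → A
  i= 9: H-V = 12 → M
  i=10: B-P = 12 → M
  i=11: M-F =  7 → H
  i=12: I-G =  2 → C
  i=13: W-W =  0 → A
  i=14: D-R = 12 → M
  i=15: M-A = 12 → M
  i=16: K-D =  7 → H
  i=17: E-C =  2 → C
  shifts repeat with period 5: MHCAM

MHCAM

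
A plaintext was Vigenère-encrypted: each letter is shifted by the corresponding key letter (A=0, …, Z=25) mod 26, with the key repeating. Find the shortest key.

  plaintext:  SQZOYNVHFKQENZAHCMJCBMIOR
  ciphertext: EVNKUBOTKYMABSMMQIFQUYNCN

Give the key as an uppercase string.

MFOWWOT

  i= 0: E-S = 12 → M
  i= 1: V-Q =  5 → F
  i= 2: N-Z = 14 → O
  i= 3: K-O = 22 → W
  i= 4: U-Y = 22 → W
  i= 5: B-N = 14 → O
  i= 6: O-V = 19 → T
  i= 7: T-H = 12 → M
  i= 8: K-F =  5 → F
  i= 9: Y-K = 14 → O
  i=10: M-Q = 22 → W
  i=11: A-E = 22 → W
  i=12: B-N = 14 → O
  i=13: S-Z = 19 → T
  i=14: M-A = 12 → M
  i=15: M-H =  5 → F
  i=16: Q-C = 14 → O
  i=17: I-M = 22 → W
  i=18: F-J = 22 → W
  i=19: Q-C = 14 → O
  i=20: U-B = 19 → T
  i=21: Y-M = 12 → M
  i=22: N-I =  5 → F
  i=23: C-O = 14 → O
  i=24: N-R = 22 → W
  shifts repeat with period 7: MFOWWOT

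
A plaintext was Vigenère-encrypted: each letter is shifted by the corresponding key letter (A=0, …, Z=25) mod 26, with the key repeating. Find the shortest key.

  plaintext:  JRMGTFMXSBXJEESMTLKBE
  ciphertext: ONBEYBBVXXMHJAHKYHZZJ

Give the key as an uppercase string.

FWPY

  i= 0: O-J =  5 → F
  i= 1: N-R = 22 → W
  i= 2: B-M = 15 → P
  i= 3: E-G = 24 → Y
  i= 4: Y-T =  5 → F
  i= 5: B-F = 22 → W
  i= 6: B-M = 15 → P
  i= 7: V-X = 24 → Y
  i= 8: X-S =  5 → F
  i= 9: X-B = 22 → W
  i=10: M-X = 15 → P
  i=11: H-J = 24 → Y
  i=12: J-E =  5 → F
  i=13: A-E = 22 → W
  i=14: H-S = 15 → P
  i=15: K-M = 24 → Y
  i=16: Y-T =  5 → F
  i=17: H-L = 22 → W
  i=18: Z-K = 15 → P
  i=19: Z-B = 24 → Y
  i=20: J-E =  5 → F
  shifts repeat with period 4: FWPY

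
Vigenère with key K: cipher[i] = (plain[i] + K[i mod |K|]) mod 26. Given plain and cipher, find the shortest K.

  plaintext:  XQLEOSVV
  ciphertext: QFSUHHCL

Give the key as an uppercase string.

  i= 0: Q-X = 19 → T
  i= 1: F-Q = 15 → P
  i= 2: S-L =  7 → H
  i= 3: U-E = 16 → Q
  i= 4: H-O = 19 → T
  i= 5: H-S = 15 → P
  i= 6: C-V =  7 → H
  i= 7: L-V = 16 → Q
  shifts repeat with period 4: TPHQ

TPHQ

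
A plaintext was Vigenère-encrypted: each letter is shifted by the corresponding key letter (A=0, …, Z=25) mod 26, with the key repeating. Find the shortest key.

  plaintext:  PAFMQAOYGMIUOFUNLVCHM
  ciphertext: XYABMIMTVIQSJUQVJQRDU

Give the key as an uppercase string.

IYVPW

  i= 0: X-P =  8 → I
  i= 1: Y-A = 24 → Y
  i= 2: A-F = 21 → V
  i= 3: B-M = 15 → P
  i= 4: M-Q = 22 → W
  i= 5: I-A =  8 → I
  i= 6: M-O = 24 → Y
  i= 7: T-Y = 21 → V
  i= 8: V-G = 15 → P
  i= 9: I-M = 22 → W
  i=10: Q-I =  8 → I
  i=11: S-U = 24 → Y
  i=12: J-O = 21 → V
  i=13: U-F = 15 → P
  i=14: Q-U = 22 → W
  i=15: V-N =  8 → I
  i=16: J-L = 24 → Y
  i=17: Q-V = 21 → V
  i=18: R-C = 15 → P
  i=19: D-H = 22 → W
  i=20: U-M =  8 → I
  shifts repeat with period 5: IYVPW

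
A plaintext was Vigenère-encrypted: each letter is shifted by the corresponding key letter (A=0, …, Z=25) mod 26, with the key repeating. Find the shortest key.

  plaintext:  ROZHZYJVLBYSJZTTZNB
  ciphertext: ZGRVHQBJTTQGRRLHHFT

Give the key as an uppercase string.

  i= 0: Z-R =  8 → I
  i= 1: G-O = 18 → S
  i= 2: R-Z = 18 → S
  i= 3: V-H = 14 → O
  i= 4: H-Z =  8 → I
  i= 5: Q-Y = 18 → S
  i= 6: B-J = 18 → S
  i= 7: J-V = 14 → O
  i= 8: T-L =  8 → I
  i= 9: T-B = 18 → S
  i=10: Q-Y = 18 → S
  i=11: G-S = 14 → O
  i=12: R-J =  8 → I
  i=13: R-Z = 18 → S
  i=14: L-T = 18 → S
  i=15: H-T = 14 → O
  i=16: H-Z =  8 → I
  i=17: F-N = 18 → S
  i=18: T-B = 18 → S
  shifts repeat with period 4: ISSO

ISSO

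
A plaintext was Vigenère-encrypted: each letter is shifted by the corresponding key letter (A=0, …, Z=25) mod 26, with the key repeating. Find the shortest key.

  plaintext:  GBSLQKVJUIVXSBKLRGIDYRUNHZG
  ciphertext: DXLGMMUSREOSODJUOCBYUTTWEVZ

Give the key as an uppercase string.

  i= 0: D-G = 23 → X
  i= 1: X-B = 22 → W
  i= 2: L-S = 19 → T
  i= 3: G-L = 21 → V
  i= 4: M-Q = 22 → W
  i= 5: M-K =  2 → C
  i= 6: U-V = 25 → Z
  i= 7: S-J =  9 → J
  i= 8: R-U = 23 → X
  i= 9: E-I = 22 → W
  i=10: O-V = 19 → T
  i=11: S-X = 21 → V
  i=12: O-S = 22 → W
  i=13: D-B =  2 → C
  i=14: J-K = 25 → Z
  i=15: U-L =  9 → J
  i=16: O-R = 23 → X
  i=17: C-G = 22 → W
  i=18: B-I = 19 → T
  i=19: Y-D = 21 → V
  i=20: U-Y = 22 → W
  i=21: T-R =  2 → C
  i=22: T-U = 25 → Z
  i=23: W-N =  9 → J
  i=24: E-H = 23 → X
  i=25: V-Z = 22 → W
  i=26: Z-G = 19 → T
  shifts repeat with period 8: XWTVWCZJ

XWTVWCZJ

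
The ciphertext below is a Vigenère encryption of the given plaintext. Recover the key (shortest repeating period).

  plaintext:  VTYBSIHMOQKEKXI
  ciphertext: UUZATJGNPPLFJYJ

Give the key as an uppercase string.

  i= 0: U-V = 25 → Z
  i= 1: U-T =  1 → B
  i= 2: Z-Y =  1 → B
  i= 3: A-B = 25 → Z
  i= 4: T-S =  1 → B
  i= 5: J-I =  1 → B
  i= 6: G-H = 25 → Z
  i= 7: N-M =  1 → B
  i= 8: P-O =  1 → B
  i= 9: P-Q = 25 → Z
  i=10: L-K =  1 → B
  i=11: F-E =  1 → B
  i=12: J-K = 25 → Z
  i=13: Y-X =  1 → B
  i=14: J-I =  1 → B
  shifts repeat with period 3: ZBB

ZBB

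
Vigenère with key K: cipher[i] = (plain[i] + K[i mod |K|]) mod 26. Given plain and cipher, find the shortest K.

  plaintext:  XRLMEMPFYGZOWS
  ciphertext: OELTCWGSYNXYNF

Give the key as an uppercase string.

RNAHYK

  i= 0: O-X = 17 → R
  i= 1: E-R = 13 → N
  i= 2: L-L =  0 → A
  i= 3: T-M =  7 → H
  i= 4: C-E = 24 → Y
  i= 5: W-M = 10 → K
  i= 6: G-P = 17 → R
  i= 7: S-F = 13 → N
  i= 8: Y-Y =  0 → A
  i= 9: N-G =  7 → H
  i=10: X-Z = 24 → Y
  i=11: Y-O = 10 → K
  i=12: N-W = 17 → R
  i=13: F-S = 13 → N
  shifts repeat with period 6: RNAHYK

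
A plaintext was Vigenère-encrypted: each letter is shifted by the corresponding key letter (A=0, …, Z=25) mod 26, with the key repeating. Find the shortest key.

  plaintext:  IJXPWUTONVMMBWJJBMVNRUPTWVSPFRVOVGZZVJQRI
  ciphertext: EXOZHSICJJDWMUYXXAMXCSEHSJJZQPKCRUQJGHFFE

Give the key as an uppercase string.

WORKLYPO

  i= 0: E-I = 22 → W
  i= 1: X-J = 14 → O
  i= 2: O-X = 17 → R
  i= 3: Z-P = 10 → K
  i= 4: H-W = 11 → L
  i= 5: S-U = 24 → Y
  i= 6: I-T = 15 → P
  i= 7: C-O = 14 → O
  i= 8: J-N = 22 → W
  i= 9: J-V = 14 → O
  i=10: D-M = 17 → R
  i=11: W-M = 10 → K
  i=12: M-B = 11 → L
  i=13: U-W = 24 → Y
  i=14: Y-J = 15 → P
  i=15: X-J = 14 → O
  i=16: X-B = 22 → W
  i=17: A-M = 14 → O
  i=18: M-V = 17 → R
  i=19: X-N = 10 → K
  i=20: C-R = 11 → L
  i=21: S-U = 24 → Y
  i=22: E-P = 15 → P
  i=23: H-T = 14 → O
  i=24: S-W = 22 → W
  i=25: J-V = 14 → O
  i=26: J-S = 17 → R
  i=27: Z-P = 10 → K
  i=28: Q-F = 11 → L
  i=29: P-R = 24 → Y
  i=30: K-V = 15 → P
  i=31: C-O = 14 → O
  i=32: R-V = 22 → W
  i=33: U-G = 14 → O
  i=34: Q-Z = 17 → R
  i=35: J-Z = 10 → K
  i=36: G-V = 11 → L
  i=37: H-J = 24 → Y
  i=38: F-Q = 15 → P
  i=39: F-R = 14 → O
  i=40: E-I = 22 → W
  shifts repeat with period 8: WORKLYPO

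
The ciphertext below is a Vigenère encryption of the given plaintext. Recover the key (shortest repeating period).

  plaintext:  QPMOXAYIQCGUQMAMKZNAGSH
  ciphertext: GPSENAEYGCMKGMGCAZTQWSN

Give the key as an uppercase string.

  i= 0: G-Q = 16 → Q
  i= 1: P-P =  0 → A
  i= 2: S-M =  6 → G
  i= 3: E-O = 16 → Q
  i= 4: N-X = 16 → Q
  i= 5: A-A =  0 → A
  i= 6: E-Y =  6 → G
  i= 7: Y-I = 16 → Q
  i= 8: G-Q = 16 → Q
  i= 9: C-C =  0 → A
  i=10: M-G =  6 → G
  i=11: K-U = 16 → Q
  i=12: G-Q = 16 → Q
  i=13: M-M =  0 → A
  i=14: G-A =  6 → G
  i=15: C-M = 16 → Q
  i=16: A-K = 16 → Q
  i=17: Z-Z =  0 → A
  i=18: T-N =  6 → G
  i=19: Q-A = 16 → Q
  i=20: W-G = 16 → Q
  i=21: S-S =  0 → A
  i=22: N-H =  6 → G
  shifts repeat with period 4: QAGQ

QAGQ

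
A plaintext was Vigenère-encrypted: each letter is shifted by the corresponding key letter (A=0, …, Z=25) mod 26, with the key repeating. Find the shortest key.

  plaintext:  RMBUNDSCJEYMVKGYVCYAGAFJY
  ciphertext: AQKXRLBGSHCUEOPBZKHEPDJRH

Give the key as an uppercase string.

JEJDEI

  i= 0: A-R =  9 → J
  i= 1: Q-M =  4 → E
  i= 2: K-B =  9 → J
  i= 3: X-U =  3 → D
  i= 4: R-N =  4 → E
  i= 5: L-D =  8 → I
  i= 6: B-S =  9 → J
  i= 7: G-C =  4 → E
  i= 8: S-J =  9 → J
  i= 9: H-E =  3 → D
  i=10: C-Y =  4 → E
  i=11: U-M =  8 → I
  i=12: E-V =  9 → J
  i=13: O-K =  4 → E
  i=14: P-G =  9 → J
  i=15: B-Y =  3 → D
  i=16: Z-V =  4 → E
  i=17: K-C =  8 → I
  i=18: H-Y =  9 → J
  i=19: E-A =  4 → E
  i=20: P-G =  9 → J
  i=21: D-A =  3 → D
  i=22: J-F =  4 → E
  i=23: R-J =  8 → I
  i=24: H-Y =  9 → J
  shifts repeat with period 6: JEJDEI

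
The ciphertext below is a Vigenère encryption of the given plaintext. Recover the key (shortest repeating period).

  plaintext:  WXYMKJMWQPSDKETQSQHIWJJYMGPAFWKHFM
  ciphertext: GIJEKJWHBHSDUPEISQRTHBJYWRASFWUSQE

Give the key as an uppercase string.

  i= 0: G-W = 10 → K
  i= 1: I-X = 11 → L
  i= 2: J-Y = 11 → L
  i= 3: E-M = 18 → S
  i= 4: K-K =  0 → A
  i= 5: J-J =  0 → A
  i= 6: W-M = 10 → K
  i= 7: H-W = 11 → L
  i= 8: B-Q = 11 → L
  i= 9: H-P = 18 → S
  i=10: S-S =  0 → A
  i=11: D-D =  0 → A
  i=12: U-K = 10 → K
  i=13: P-E = 11 → L
  i=14: E-T = 11 → L
  i=15: I-Q = 18 → S
  i=16: S-S =  0 → A
  i=17: Q-Q =  0 → A
  i=18: R-H = 10 → K
  i=19: T-I = 11 → L
  i=20: H-W = 11 → L
  i=21: B-J = 18 → S
  i=22: J-J =  0 → A
  i=23: Y-Y =  0 → A
  i=24: W-M = 10 → K
  i=25: R-G = 11 → L
  i=26: A-P = 11 → L
  i=27: S-A = 18 → S
  i=28: F-F =  0 → A
  i=29: W-W =  0 → A
  i=30: U-K = 10 → K
  i=31: S-H = 11 → L
  i=32: Q-F = 11 → L
  i=33: E-M = 18 → S
  shifts repeat with period 6: KLLSAA

KLLSAA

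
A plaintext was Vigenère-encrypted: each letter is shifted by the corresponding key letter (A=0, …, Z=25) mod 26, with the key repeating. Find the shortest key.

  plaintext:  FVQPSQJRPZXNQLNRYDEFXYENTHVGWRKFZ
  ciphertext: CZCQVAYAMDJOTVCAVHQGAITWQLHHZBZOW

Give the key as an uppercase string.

XEMBDKPJ

  i= 0: C-F = 23 → X
  i= 1: Z-V =  4 → E
  i= 2: C-Q = 12 → M
  i= 3: Q-P =  1 → B
  i= 4: V-S =  3 → D
  i= 5: A-Q = 10 → K
  i= 6: Y-J = 15 → P
  i= 7: A-R =  9 → J
  i= 8: M-P = 23 → X
  i= 9: D-Z =  4 → E
  i=10: J-X = 12 → M
  i=11: O-N =  1 → B
  i=12: T-Q =  3 → D
  i=13: V-L = 10 → K
  i=14: C-N = 15 → P
  i=15: A-R =  9 → J
  i=16: V-Y = 23 → X
  i=17: H-D =  4 → E
  i=18: Q-E = 12 → M
  i=19: G-F =  1 → B
  i=20: A-X =  3 → D
  i=21: I-Y = 10 → K
  i=22: T-E = 15 → P
  i=23: W-N =  9 → J
  i=24: Q-T = 23 → X
  i=25: L-H =  4 → E
  i=26: H-V = 12 → M
  i=27: H-G =  1 → B
  i=28: Z-W =  3 → D
  i=29: B-R = 10 → K
  i=30: Z-K = 15 → P
  i=31: O-F =  9 → J
  i=32: W-Z = 23 → X
  shifts repeat with period 8: XEMBDKPJ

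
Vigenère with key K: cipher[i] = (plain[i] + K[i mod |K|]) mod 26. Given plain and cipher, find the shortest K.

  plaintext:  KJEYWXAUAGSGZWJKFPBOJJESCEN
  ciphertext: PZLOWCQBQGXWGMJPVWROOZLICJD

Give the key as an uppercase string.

  i= 0: P-K =  5 → F
  i= 1: Z-J = 16 → Q
  i= 2: L-E =  7 → H
  i= 3: O-Y = 16 → Q
  i= 4: W-W =  0 → A
  i= 5: C-X =  5 → F
  i= 6: Q-A = 16 → Q
  i= 7: B-U =  7 → H
  i= 8: Q-A = 16 → Q
  i= 9: G-G =  0 → A
  i=10: X-S =  5 → F
  i=11: W-G = 16 → Q
  i=12: G-Z =  7 → H
  i=13: M-W = 16 → Q
  i=14: J-J =  0 → A
  i=15: P-K =  5 → F
  i=16: V-F = 16 → Q
  i=17: W-P =  7 → H
  i=18: R-B = 16 → Q
  i=19: O-O =  0 → A
  i=20: O-J =  5 → F
  i=21: Z-J = 16 → Q
  i=22: L-E =  7 → H
  i=23: I-S = 16 → Q
  i=24: C-C =  0 → A
  i=25: J-E =  5 → F
  i=26: D-N = 16 → Q
  shifts repeat with period 5: FQHQA

FQHQA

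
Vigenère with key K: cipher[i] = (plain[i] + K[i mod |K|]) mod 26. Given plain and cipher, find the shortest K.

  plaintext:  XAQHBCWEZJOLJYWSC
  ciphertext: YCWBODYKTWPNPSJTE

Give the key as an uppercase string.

BCGUN

  i= 0: Y-X =  1 → B
  i= 1: C-A =  2 → C
  i= 2: W-Q =  6 → G
  i= 3: B-H = 20 → U
  i= 4: O-B = 13 → N
  i= 5: D-C =  1 → B
  i= 6: Y-W =  2 → C
  i= 7: K-E =  6 → G
  i= 8: T-Z = 20 → U
  i= 9: W-J = 13 → N
  i=10: P-O =  1 → B
  i=11: N-L =  2 → C
  i=12: P-J =  6 → G
  i=13: S-Y = 20 → U
  i=14: J-W = 13 → N
  i=15: T-S =  1 → B
  i=16: E-C =  2 → C
  shifts repeat with period 5: BCGUN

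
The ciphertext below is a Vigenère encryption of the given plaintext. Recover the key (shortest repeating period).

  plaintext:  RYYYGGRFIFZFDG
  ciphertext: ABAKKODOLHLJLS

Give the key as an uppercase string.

  i= 0: A-R =  9 → J
  i= 1: B-Y =  3 → D
  i= 2: A-Y =  2 → C
  i= 3: K-Y = 12 → M
  i= 4: K-G =  4 → E
  i= 5: O-G =  8 → I
  i= 6: D-R = 12 → M
  i= 7: O-F =  9 → J
  i= 8: L-I =  3 → D
  i= 9: H-F =  2 → C
  i=10: L-Z = 12 → M
  i=11: J-F =  4 → E
  i=12: L-D =  8 → I
  i=13: S-G = 12 → M
  shifts repeat with period 7: JDCMEIM

JDCMEIM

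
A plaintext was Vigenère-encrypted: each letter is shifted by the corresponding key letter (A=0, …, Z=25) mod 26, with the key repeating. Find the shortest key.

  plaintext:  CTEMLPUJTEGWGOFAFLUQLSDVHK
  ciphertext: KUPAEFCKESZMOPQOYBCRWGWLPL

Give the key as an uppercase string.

IBLOTQ

  i= 0: K-C =  8 → I
  i= 1: U-T =  1 → B
  i= 2: P-E = 11 → L
  i= 3: A-M = 14 → O
  i= 4: E-L = 19 → T
  i= 5: F-P = 16 → Q
  i= 6: C-U =  8 → I
  i= 7: K-J =  1 → B
  i= 8: E-T = 11 → L
  i= 9: S-E = 14 → O
  i=10: Z-G = 19 → T
  i=11: M-W = 16 → Q
  i=12: O-G =  8 → I
  i=13: P-O =  1 → B
  i=14: Q-F = 11 → L
  i=15: O-A = 14 → O
  i=16: Y-F = 19 → T
  i=17: B-L = 16 → Q
  i=18: C-U =  8 → I
  i=19: R-Q =  1 → B
  i=20: W-L = 11 → L
  i=21: G-S = 14 → O
  i=22: W-D = 19 → T
  i=23: L-V = 16 → Q
  i=24: P-H =  8 → I
  i=25: L-K =  1 → B
  shifts repeat with period 6: IBLOTQ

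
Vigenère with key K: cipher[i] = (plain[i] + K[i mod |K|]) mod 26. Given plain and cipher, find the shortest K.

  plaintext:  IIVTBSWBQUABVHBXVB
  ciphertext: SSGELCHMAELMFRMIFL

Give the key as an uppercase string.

  i= 0: S-I = 10 → K
  i= 1: S-I = 10 → K
  i= 2: G-V = 11 → L
  i= 3: E-T = 11 → L
  i= 4: L-B = 10 → K
  i= 5: C-S = 10 → K
  i= 6: H-W = 11 → L
  i= 7: M-B = 11 → L
  i= 8: A-Q = 10 → K
  i= 9: E-U = 10 → K
  i=10: L-A = 11 → L
  i=11: M-B = 11 → L
  i=12: F-V = 10 → K
  i=13: R-H = 10 → K
  i=14: M-B = 11 → L
  i=15: I-X = 11 → L
  i=16: F-V = 10 → K
  i=17: L-B = 10 → K
  shifts repeat with period 4: KKLL

KKLL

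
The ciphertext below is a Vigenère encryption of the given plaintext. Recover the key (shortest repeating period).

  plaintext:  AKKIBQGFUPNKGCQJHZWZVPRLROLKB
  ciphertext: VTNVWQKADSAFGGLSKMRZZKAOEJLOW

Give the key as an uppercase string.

  i= 0: V-A = 21 → V
  i= 1: T-K =  9 → J
  i= 2: N-K =  3 → D
  i= 3: V-I = 13 → N
  i= 4: W-B = 21 → V
  i= 5: Q-Q =  0 → A
  i= 6: K-G =  4 → E
  i= 7: A-F = 21 → V
  i= 8: D-U =  9 → J
  i= 9: S-P =  3 → D
  i=10: A-N = 13 → N
  i=11: F-K = 21 → V
  i=12: G-G =  0 → A
  i=13: G-C =  4 → E
  i=14: L-Q = 21 → V
  i=15: S-J =  9 → J
  i=16: K-H =  3 → D
  i=17: M-Z = 13 → N
  i=18: R-W = 21 → V
  i=19: Z-Z =  0 → A
  i=20: Z-V =  4 → E
  i=21: K-P = 21 → V
  i=22: A-R =  9 → J
  i=23: O-L =  3 → D
  i=24: E-R = 13 → N
  i=25: J-O = 21 → V
  i=26: L-L =  0 → A
  i=27: O-K =  4 → E
  i=28: W-B = 21 → V
  shifts repeat with period 7: VJDNVAE

VJDNVAE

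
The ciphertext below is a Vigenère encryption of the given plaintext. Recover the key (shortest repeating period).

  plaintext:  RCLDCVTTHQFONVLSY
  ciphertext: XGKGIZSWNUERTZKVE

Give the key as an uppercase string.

GEZD

  i= 0: X-R =  6 → G
  i= 1: G-C =  4 → E
  i= 2: K-L = 25 → Z
  i= 3: G-D =  3 → D
  i= 4: I-C =  6 → G
  i= 5: Z-V =  4 → E
  i= 6: S-T = 25 → Z
  i= 7: W-T =  3 → D
  i= 8: N-H =  6 → G
  i= 9: U-Q =  4 → E
  i=10: E-F = 25 → Z
  i=11: R-O =  3 → D
  i=12: T-N =  6 → G
  i=13: Z-V =  4 → E
  i=14: K-L = 25 → Z
  i=15: V-S =  3 → D
  i=16: E-Y =  6 → G
  shifts repeat with period 4: GEZD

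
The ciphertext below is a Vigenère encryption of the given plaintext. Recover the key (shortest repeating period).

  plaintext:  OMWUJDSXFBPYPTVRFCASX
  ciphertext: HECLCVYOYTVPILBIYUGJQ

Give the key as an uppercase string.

  i= 0: H-O = 19 → T
  i= 1: E-M = 18 → S
  i= 2: C-W =  6 → G
  i= 3: L-U = 17 → R
  i= 4: C-J = 19 → T
  i= 5: V-D = 18 → S
  i= 6: Y-S =  6 → G
  i= 7: O-X = 17 → R
  i= 8: Y-F = 19 → T
  i= 9: T-B = 18 → S
  i=10: V-P =  6 → G
  i=11: P-Y = 17 → R
  i=12: I-P = 19 → T
  i=13: L-T = 18 → S
  i=14: B-V =  6 → G
  i=15: I-R = 17 → R
  i=16: Y-F = 19 → T
  i=17: U-C = 18 → S
  i=18: G-A =  6 → G
  i=19: J-S = 17 → R
  i=20: Q-X = 19 → T
  shifts repeat with period 4: TSGR

TSGR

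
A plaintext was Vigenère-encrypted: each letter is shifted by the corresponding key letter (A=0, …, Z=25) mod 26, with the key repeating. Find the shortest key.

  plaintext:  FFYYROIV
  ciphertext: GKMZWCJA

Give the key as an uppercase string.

BFO

  i= 0: G-F =  1 → B
  i= 1: K-F =  5 → F
  i= 2: M-Y = 14 → O
  i= 3: Z-Y =  1 → B
  i= 4: W-R =  5 → F
  i= 5: C-O = 14 → O
  i= 6: J-I =  1 → B
  i= 7: A-V =  5 → F
  shifts repeat with period 3: BFO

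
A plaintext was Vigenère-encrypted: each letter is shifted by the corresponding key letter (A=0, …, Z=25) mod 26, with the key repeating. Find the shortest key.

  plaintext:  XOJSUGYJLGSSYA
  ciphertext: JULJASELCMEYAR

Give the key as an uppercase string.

  i= 0: J-X = 12 → M
  i= 1: U-O =  6 → G
  i= 2: L-J =  2 → C
  i= 3: J-S = 17 → R
  i= 4: A-U =  6 → G
  i= 5: S-G = 12 → M
  i= 6: E-Y =  6 → G
  i= 7: L-J =  2 → C
  i= 8: C-L = 17 → R
  i= 9: M-G =  6 → G
  i=10: E-S = 12 → M
  i=11: Y-S =  6 → G
  i=12: A-Y =  2 → C
  i=13: R-A = 17 → R
  shifts repeat with period 5: MGCRG

MGCRG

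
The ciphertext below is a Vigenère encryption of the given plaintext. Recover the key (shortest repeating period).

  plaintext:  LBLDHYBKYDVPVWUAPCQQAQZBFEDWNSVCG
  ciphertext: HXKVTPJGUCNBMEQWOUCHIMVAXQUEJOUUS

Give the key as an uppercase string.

  i= 0: H-L = 22 → W
  i= 1: X-B = 22 → W
  i= 2: K-L = 25 → Z
  i= 3: V-D = 18 → S
  i= 4: T-H = 12 → M
  i= 5: P-Y = 17 → R
  i= 6: J-B =  8 → I
  i= 7: G-K = 22 → W
  i= 8: U-Y = 22 → W
  i= 9: C-D = 25 → Z
  i=10: N-V = 18 → S
  i=11: B-P = 12 → M
  i=12: M-V = 17 → R
  i=13: E-W =  8 → I
  i=14: Q-U = 22 → W
  i=15: W-A = 22 → W
  i=16: O-P = 25 → Z
  i=17: U-C = 18 → S
  i=18: C-Q = 12 → M
  i=19: H-Q = 17 → R
  i=20: I-A =  8 → I
  i=21: M-Q = 22 → W
  i=22: V-Z = 22 → W
  i=23: A-B = 25 → Z
  i=24: X-F = 18 → S
  i=25: Q-E = 12 → M
  i=26: U-D = 17 → R
  i=27: E-W =  8 → I
  i=28: J-N = 22 → W
  i=29: O-S = 22 → W
  i=30: U-V = 25 → Z
  i=31: U-C = 18 → S
  i=32: S-G = 12 → M
  shifts repeat with period 7: WWZSMRI

WWZSMRI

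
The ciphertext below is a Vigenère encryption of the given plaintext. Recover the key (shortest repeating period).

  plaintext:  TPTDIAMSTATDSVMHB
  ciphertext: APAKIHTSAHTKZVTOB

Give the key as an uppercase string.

  i= 0: A-T =  7 → H
  i= 1: P-P =  0 → A
  i= 2: A-T =  7 → H
  i= 3: K-D =  7 → H
  i= 4: I-I =  0 → A
  i= 5: H-A =  7 → H
  i= 6: T-M =  7 → H
  i= 7: S-S =  0 → A
  i= 8: A-T =  7 → H
  i= 9: H-A =  7 → H
  i=10: T-T =  0 → A
  i=11: K-D =  7 → H
  i=12: Z-S =  7 → H
  i=13: V-V =  0 → A
  i=14: T-M =  7 → H
  i=15: O-H =  7 → H
  i=16: B-B =  0 → A
  shifts repeat with period 3: HAH

HAH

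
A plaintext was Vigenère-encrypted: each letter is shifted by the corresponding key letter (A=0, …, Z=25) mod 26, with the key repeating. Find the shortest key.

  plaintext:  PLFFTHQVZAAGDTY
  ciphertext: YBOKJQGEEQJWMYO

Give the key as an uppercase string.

  i= 0: Y-P =  9 → J
  i= 1: B-L = 16 → Q
  i= 2: O-F =  9 → J
  i= 3: K-F =  5 → F
  i= 4: J-T = 16 → Q
  i= 5: Q-H =  9 → J
  i= 6: G-Q = 16 → Q
  i= 7: E-V =  9 → J
  i= 8: E-Z =  5 → F
  i= 9: Q-A = 16 → Q
  i=10: J-A =  9 → J
  i=11: W-G = 16 → Q
  i=12: M-D =  9 → J
  i=13: Y-T =  5 → F
  i=14: O-Y = 16 → Q
  shifts repeat with period 5: JQJFQ

JQJFQ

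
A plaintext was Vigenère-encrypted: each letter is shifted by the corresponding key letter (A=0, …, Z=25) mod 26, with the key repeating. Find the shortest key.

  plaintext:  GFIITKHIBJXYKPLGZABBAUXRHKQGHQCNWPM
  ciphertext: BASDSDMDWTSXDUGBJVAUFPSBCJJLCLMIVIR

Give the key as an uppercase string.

  i= 0: B-G = 21 → V
  i= 1: A-F = 21 → V
  i= 2: S-I = 10 → K
  i= 3: D-I = 21 → V
  i= 4: S-T = 25 → Z
  i= 5: D-K = 19 → T
  i= 6: M-H =  5 → F
  i= 7: D-I = 21 → V
  i= 8: W-B = 21 → V
  i= 9: T-J = 10 → K
  i=10: S-X = 21 → V
  i=11: X-Y = 25 → Z
  i=12: D-K = 19 → T
  i=13: U-P =  5 → F
  i=14: G-L = 21 → V
  i=15: B-G = 21 → V
  i=16: J-Z = 10 → K
  i=17: V-A = 21 → V
  i=18: A-B = 25 → Z
  i=19: U-B = 19 → T
  i=20: F-A =  5 → F
  i=21: P-U = 21 → V
  i=22: S-X = 21 → V
  i=23: B-R = 10 → K
  i=24: C-H = 21 → V
  i=25: J-K = 25 → Z
  i=26: J-Q = 19 → T
  i=27: L-G =  5 → F
  i=28: C-H = 21 → V
  i=29: L-Q = 21 → V
  i=30: M-C = 10 → K
  i=31: I-N = 21 → V
  i=32: V-W = 25 → Z
  i=33: I-P = 19 → T
  i=34: R-M =  5 → F
  shifts repeat with period 7: VVKVZTF

VVKVZTF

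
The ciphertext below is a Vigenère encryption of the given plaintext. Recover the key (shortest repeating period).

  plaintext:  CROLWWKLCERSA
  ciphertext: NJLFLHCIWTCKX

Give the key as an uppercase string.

  i= 0: N-C = 11 → L
  i= 1: J-R = 18 → S
  i= 2: L-O = 23 → X
  i= 3: F-L = 20 → U
  i= 4: L-W = 15 → P
  i= 5: H-W = 11 → L
  i= 6: C-K = 18 → S
  i= 7: I-L = 23 → X
  i= 8: W-C = 20 → U
  i= 9: T-E = 15 → P
  i=10: C-R = 11 → L
  i=11: K-S = 18 → S
  i=12: X-A = 23 → X
  shifts repeat with period 5: LSXUP

LSXUP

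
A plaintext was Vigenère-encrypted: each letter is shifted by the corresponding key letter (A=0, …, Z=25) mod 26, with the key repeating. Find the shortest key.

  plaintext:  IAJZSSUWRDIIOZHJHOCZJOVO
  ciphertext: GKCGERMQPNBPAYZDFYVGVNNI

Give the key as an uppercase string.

YKTHMZSU

  i= 0: G-I = 24 → Y
  i= 1: K-A = 10 → K
  i= 2: C-J = 19 → T
  i= 3: G-Z =  7 → H
  i= 4: E-S = 12 → M
  i= 5: R-S = 25 → Z
  i= 6: M-U = 18 → S
  i= 7: Q-W = 20 → U
  i= 8: P-R = 24 → Y
  i= 9: N-D = 10 → K
  i=10: B-I = 19 → T
  i=11: P-I =  7 → H
  i=12: A-O = 12 → M
  i=13: Y-Z = 25 → Z
  i=14: Z-H = 18 → S
  i=15: D-J = 20 → U
  i=16: F-H = 24 → Y
  i=17: Y-O = 10 → K
  i=18: V-C = 19 → T
  i=19: G-Z =  7 → H
  i=20: V-J = 12 → M
  i=21: N-O = 25 → Z
  i=22: N-V = 18 → S
  i=23: I-O = 20 → U
  shifts repeat with period 8: YKTHMZSU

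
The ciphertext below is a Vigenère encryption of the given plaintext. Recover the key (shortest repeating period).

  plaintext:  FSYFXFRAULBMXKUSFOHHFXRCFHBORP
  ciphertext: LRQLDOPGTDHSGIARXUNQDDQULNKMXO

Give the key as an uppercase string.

GZSGGJY

  i= 0: L-F =  6 → G
  i= 1: R-S = 25 → Z
  i= 2: Q-Y = 18 → S
  i= 3: L-F =  6 → G
  i= 4: D-X =  6 → G
  i= 5: O-F =  9 → J
  i= 6: P-R = 24 → Y
  i= 7: G-A =  6 → G
  i= 8: T-U = 25 → Z
  i= 9: D-L = 18 → S
  i=10: H-B =  6 → G
  i=11: S-M =  6 → G
  i=12: G-X =  9 → J
  i=13: I-K = 24 → Y
  i=14: A-U =  6 → G
  i=15: R-S = 25 → Z
  i=16: X-F = 18 → S
  i=17: U-O =  6 → G
  i=18: N-H =  6 → G
  i=19: Q-H =  9 → J
  i=20: D-F = 24 → Y
  i=21: D-X =  6 → G
  i=22: Q-R = 25 → Z
  i=23: U-C = 18 → S
  i=24: L-F =  6 → G
  i=25: N-H =  6 → G
  i=26: K-B =  9 → J
  i=27: M-O = 24 → Y
  i=28: X-R =  6 → G
  i=29: O-P = 25 → Z
  shifts repeat with period 7: GZSGGJY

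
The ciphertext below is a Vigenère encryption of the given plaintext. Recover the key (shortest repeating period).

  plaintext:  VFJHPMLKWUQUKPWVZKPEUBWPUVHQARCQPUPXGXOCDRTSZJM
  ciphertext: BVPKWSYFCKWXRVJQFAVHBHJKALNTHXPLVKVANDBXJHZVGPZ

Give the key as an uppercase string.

GQGDHGNV

  i= 0: B-V =  6 → G
  i= 1: V-F = 16 → Q
  i= 2: P-J =  6 → G
  i= 3: K-H =  3 → D
  i= 4: W-P =  7 → H
  i= 5: S-M =  6 → G
  i= 6: Y-L = 13 → N
  i= 7: F-K = 21 → V
  i= 8: C-W =  6 → G
  i= 9: K-U = 16 → Q
  i=10: W-Q =  6 → G
  i=11: X-U =  3 → D
  i=12: R-K =  7 → H
  i=13: V-P =  6 → G
  i=14: J-W = 13 → N
  i=15: Q-V = 21 → V
  i=16: F-Z =  6 → G
  i=17: A-K = 16 → Q
  i=18: V-P =  6 → G
  i=19: H-E =  3 → D
  i=20: B-U =  7 → H
  i=21: H-B =  6 → G
  i=22: J-W = 13 → N
  i=23: K-P = 21 → V
  i=24: A-U =  6 → G
  i=25: L-V = 16 → Q
  i=26: N-H =  6 → G
  i=27: T-Q =  3 → D
  i=28: H-A =  7 → H
  i=29: X-R =  6 → G
  i=30: P-C = 13 → N
  i=31: L-Q = 21 → V
  i=32: V-P =  6 → G
  i=33: K-U = 16 → Q
  i=34: V-P =  6 → G
  i=35: A-X =  3 → D
  i=36: N-G =  7 → H
  i=37: D-X =  6 → G
  i=38: B-O = 13 → N
  i=39: X-C = 21 → V
  i=40: J-D =  6 → G
  i=41: H-R = 16 → Q
  i=42: Z-T =  6 → G
  i=43: V-S =  3 → D
  i=44: G-Z =  7 → H
  i=45: P-J =  6 → G
  i=46: Z-M = 13 → N
  shifts repeat with period 8: GQGDHGNV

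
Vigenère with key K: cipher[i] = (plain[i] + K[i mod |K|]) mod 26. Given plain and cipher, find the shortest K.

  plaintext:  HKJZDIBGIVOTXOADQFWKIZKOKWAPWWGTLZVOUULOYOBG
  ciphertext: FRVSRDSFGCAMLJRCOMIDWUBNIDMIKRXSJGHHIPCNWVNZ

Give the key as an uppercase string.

  i= 0: F-H = 24 → Y
  i= 1: R-K =  7 → H
  i= 2: V-J = 12 → M
  i= 3: S-Z = 19 → T
  i= 4: R-D = 14 → O
  i= 5: D-I = 21 → V
  i= 6: S-B = 17 → R
  i= 7: F-G = 25 → Z
  i= 8: G-I = 24 → Y
  i= 9: C-V =  7 → H
  i=10: A-O = 12 → M
  i=11: M-T = 19 → T
  i=12: L-X = 14 → O
  i=13: J-O = 21 → V
  i=14: R-A = 17 → R
  i=15: C-D = 25 → Z
  i=16: O-Q = 24 → Y
  i=17: M-F =  7 → H
  i=18: I-W = 12 → M
  i=19: D-K = 19 → T
  i=20: W-I = 14 → O
  i=21: U-Z = 21 → V
  i=22: B-K = 17 → R
  i=23: N-O = 25 → Z
  i=24: I-K = 24 → Y
  i=25: D-W =  7 → H
  i=26: M-A = 12 → M
  i=27: I-P = 19 → T
  i=28: K-W = 14 → O
  i=29: R-W = 21 → V
  i=30: X-G = 17 → R
  i=31: S-T = 25 → Z
  i=32: J-L = 24 → Y
  i=33: G-Z =  7 → H
  i=34: H-V = 12 → M
  i=35: H-O = 19 → T
  i=36: I-U = 14 → O
  i=37: P-U = 21 → V
  i=38: C-L = 17 → R
  i=39: N-O = 25 → Z
  i=40: W-Y = 24 → Y
  i=41: V-O =  7 → H
  i=42: N-B = 12 → M
  i=43: Z-G = 19 → T
  shifts repeat with period 8: YHMTOVRZ

YHMTOVRZ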